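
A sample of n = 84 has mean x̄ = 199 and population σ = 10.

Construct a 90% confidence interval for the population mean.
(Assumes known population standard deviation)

Answer: (197.2051, 200.7949)

Derivation:
Confidence level: 90%, α = 0.1
z_0.05 = 1.645
SE = σ/√n = 10/√84 = 1.0911
Margin of error = 1.645 × 1.0911 = 1.7949
CI: x̄ ± margin = 199 ± 1.7949
CI: (197.2051, 200.7949)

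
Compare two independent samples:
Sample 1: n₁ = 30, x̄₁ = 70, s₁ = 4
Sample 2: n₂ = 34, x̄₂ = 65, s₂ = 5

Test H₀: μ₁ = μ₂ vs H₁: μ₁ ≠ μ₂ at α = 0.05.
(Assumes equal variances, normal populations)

Answer: t = 4.3779, reject H₀

Derivation:
Pooled variance: s²_p = [29×4² + 33×5²]/(62) = 20.7903
s_p = 4.5596
SE = s_p×√(1/n₁ + 1/n₂) = 4.5596×√(1/30 + 1/34) = 1.1421
t = (x̄₁ - x̄₂)/SE = (70 - 65)/1.1421 = 4.3779
df = 62, t-critical = ±1.999
Decision: reject H₀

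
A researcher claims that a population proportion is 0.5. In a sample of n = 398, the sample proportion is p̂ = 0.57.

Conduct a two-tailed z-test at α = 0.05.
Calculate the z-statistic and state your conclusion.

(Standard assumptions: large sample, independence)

H₀: p = 0.5, H₁: p ≠ 0.5
Standard error: SE = √(p₀(1-p₀)/n) = √(0.5×0.5/398) = 0.025063
z-statistic: z = (p̂ - p₀)/SE = (0.57 - 0.5)/0.025063 = 2.7930
Critical value: z_0.025 = ±1.960
p-value = 0.0052
Decision: reject H₀ at α = 0.05

Answer: z = 2.7930, reject H₀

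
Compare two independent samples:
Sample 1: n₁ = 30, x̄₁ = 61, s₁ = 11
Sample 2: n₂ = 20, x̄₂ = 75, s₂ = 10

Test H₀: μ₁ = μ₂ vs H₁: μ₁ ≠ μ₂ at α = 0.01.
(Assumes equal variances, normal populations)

Answer: t = -4.5686, reject H₀

Derivation:
Pooled variance: s²_p = [29×11² + 19×10²]/(48) = 112.6875
s_p = 10.6154
SE = s_p×√(1/n₁ + 1/n₂) = 10.6154×√(1/30 + 1/20) = 3.0644
t = (x̄₁ - x̄₂)/SE = (61 - 75)/3.0644 = -4.5686
df = 48, t-critical = ±2.682
Decision: reject H₀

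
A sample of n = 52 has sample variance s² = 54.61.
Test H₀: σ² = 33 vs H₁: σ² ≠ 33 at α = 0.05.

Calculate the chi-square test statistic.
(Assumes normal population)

df = n - 1 = 51
χ² = (n-1)s²/σ₀² = 51×54.61/33 = 84.3973
Critical values: χ²_{0.975,51} = 33.162, χ²_{0.025,51} = 72.616
Rejection region: χ² < 33.162 or χ² > 72.616
Decision: reject H₀

Answer: χ² = 84.3973, reject H₀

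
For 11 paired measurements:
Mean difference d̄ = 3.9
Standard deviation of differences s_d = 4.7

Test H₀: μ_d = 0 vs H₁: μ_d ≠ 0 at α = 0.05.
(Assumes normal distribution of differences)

Answer: t = 2.7521, reject H₀

Derivation:
df = n - 1 = 10
SE = s_d/√n = 4.7/√11 = 1.4171
t = d̄/SE = 3.9/1.4171 = 2.7521
Critical value: t_{0.025,10} = ±2.228
p-value ≈ 0.0204
Decision: reject H₀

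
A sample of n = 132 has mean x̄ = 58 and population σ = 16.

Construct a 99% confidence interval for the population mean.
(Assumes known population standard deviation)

Answer: (54.4127, 61.5873)

Derivation:
Confidence level: 99%, α = 0.01
z_0.005 = 2.576
SE = σ/√n = 16/√132 = 1.3926
Margin of error = 2.576 × 1.3926 = 3.5873
CI: x̄ ± margin = 58 ± 3.5873
CI: (54.4127, 61.5873)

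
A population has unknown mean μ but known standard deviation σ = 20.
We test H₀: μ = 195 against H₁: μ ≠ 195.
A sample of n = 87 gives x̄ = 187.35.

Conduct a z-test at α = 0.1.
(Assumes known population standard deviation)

Standard error: SE = σ/√n = 20/√87 = 2.1442
z-statistic: z = (x̄ - μ₀)/SE = (187.35 - 195)/2.1442 = -3.5678
Critical value: ±1.645
p-value = 0.0004
Decision: reject H₀

Answer: z = -3.5678, reject H₀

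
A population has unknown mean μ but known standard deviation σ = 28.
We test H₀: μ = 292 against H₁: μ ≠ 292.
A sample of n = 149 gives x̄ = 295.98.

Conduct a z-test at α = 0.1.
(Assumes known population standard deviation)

Answer: z = 1.7351, reject H₀

Derivation:
Standard error: SE = σ/√n = 28/√149 = 2.2938
z-statistic: z = (x̄ - μ₀)/SE = (295.98 - 292)/2.2938 = 1.7351
Critical value: ±1.645
p-value = 0.0827
Decision: reject H₀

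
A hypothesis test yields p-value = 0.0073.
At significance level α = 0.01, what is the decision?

Compare p-value to α:
0.0073 < 0.01
Decision: reject H₀

Answer: reject H₀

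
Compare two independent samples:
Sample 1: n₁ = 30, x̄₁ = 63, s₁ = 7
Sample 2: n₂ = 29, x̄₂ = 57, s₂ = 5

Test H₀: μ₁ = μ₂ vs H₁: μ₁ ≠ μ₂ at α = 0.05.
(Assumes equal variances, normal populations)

Answer: t = 3.7771, reject H₀

Derivation:
Pooled variance: s²_p = [29×7² + 28×5²]/(57) = 37.2105
s_p = 6.1000
SE = s_p×√(1/n₁ + 1/n₂) = 6.1000×√(1/30 + 1/29) = 1.5885
t = (x̄₁ - x̄₂)/SE = (63 - 57)/1.5885 = 3.7771
df = 57, t-critical = ±2.002
Decision: reject H₀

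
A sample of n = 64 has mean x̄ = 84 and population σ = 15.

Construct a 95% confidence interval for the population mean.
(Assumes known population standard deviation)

Answer: (80.3250, 87.6750)

Derivation:
Confidence level: 95%, α = 0.05
z_0.025 = 1.960
SE = σ/√n = 15/√64 = 1.8750
Margin of error = 1.960 × 1.8750 = 3.6750
CI: x̄ ± margin = 84 ± 3.6750
CI: (80.3250, 87.6750)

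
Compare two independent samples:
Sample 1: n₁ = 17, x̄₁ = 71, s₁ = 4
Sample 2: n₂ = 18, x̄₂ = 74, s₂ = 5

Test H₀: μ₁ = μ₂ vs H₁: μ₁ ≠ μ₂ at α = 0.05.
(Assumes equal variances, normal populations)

Answer: t = -1.9527, fail to reject H₀

Derivation:
Pooled variance: s²_p = [16×4² + 17×5²]/(33) = 20.6364
s_p = 4.5427
SE = s_p×√(1/n₁ + 1/n₂) = 4.5427×√(1/17 + 1/18) = 1.5363
t = (x̄₁ - x̄₂)/SE = (71 - 74)/1.5363 = -1.9527
df = 33, t-critical = ±2.035
Decision: fail to reject H₀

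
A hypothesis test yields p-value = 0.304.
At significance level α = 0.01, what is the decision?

Answer: fail to reject H₀

Derivation:
Compare p-value to α:
0.304 ≥ 0.01
Decision: fail to reject H₀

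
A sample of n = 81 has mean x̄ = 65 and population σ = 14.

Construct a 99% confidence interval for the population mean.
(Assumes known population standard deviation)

Confidence level: 99%, α = 0.01
z_0.005 = 2.576
SE = σ/√n = 14/√81 = 1.5556
Margin of error = 2.576 × 1.5556 = 4.0072
CI: x̄ ± margin = 65 ± 4.0072
CI: (60.9928, 69.0072)

Answer: (60.9928, 69.0072)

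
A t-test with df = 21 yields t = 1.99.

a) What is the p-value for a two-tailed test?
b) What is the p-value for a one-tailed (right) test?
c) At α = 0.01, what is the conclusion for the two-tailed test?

Using t-distribution with df = 21:
a) Two-tailed: p = 2×P(T > 1.99) = 0.0598
b) One-tailed: p = P(T > 1.99) = 0.0299
c) 0.0598 ≥ 0.01, fail to reject H₀

Answer: a) 0.0598, b) 0.0299, c) fail to reject H₀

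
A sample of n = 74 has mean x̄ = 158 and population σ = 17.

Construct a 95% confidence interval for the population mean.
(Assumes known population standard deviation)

Answer: (154.1266, 161.8734)

Derivation:
Confidence level: 95%, α = 0.05
z_0.025 = 1.960
SE = σ/√n = 17/√74 = 1.9762
Margin of error = 1.960 × 1.9762 = 3.8734
CI: x̄ ± margin = 158 ± 3.8734
CI: (154.1266, 161.8734)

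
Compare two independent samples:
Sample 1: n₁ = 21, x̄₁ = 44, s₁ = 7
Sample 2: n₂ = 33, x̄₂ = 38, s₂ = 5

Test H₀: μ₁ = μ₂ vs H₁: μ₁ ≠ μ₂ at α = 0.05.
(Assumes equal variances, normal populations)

Pooled variance: s²_p = [20×7² + 32×5²]/(52) = 34.2308
s_p = 5.8507
SE = s_p×√(1/n₁ + 1/n₂) = 5.8507×√(1/21 + 1/33) = 1.6332
t = (x̄₁ - x̄₂)/SE = (44 - 38)/1.6332 = 3.6738
df = 52, t-critical = ±2.007
Decision: reject H₀

Answer: t = 3.6738, reject H₀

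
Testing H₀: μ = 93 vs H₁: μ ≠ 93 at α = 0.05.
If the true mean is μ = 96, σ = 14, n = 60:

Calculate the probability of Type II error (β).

Answer: β ≈ 0.6178

Derivation:
SE = σ/√n = 14/√60 = 1.8074
Critical values: μ₀ ± z_0.025×SE = 93 ± 1.960×1.8074
Acceptance region: (89.4575, 96.5425)
Under H₁ (μ = 96): z_high = (96.5425 - 96)/1.8074 = 0.3002, z_low = (89.4575 - 96)/1.8074 = -3.6198
β = P(not reject | H₁) = Φ(0.3002) - Φ(-3.6198) ≈ 0.6178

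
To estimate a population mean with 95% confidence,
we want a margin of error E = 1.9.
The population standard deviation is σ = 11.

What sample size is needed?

z_0.025 = 1.960
n = (z×σ/E)² = (1.960×11/1.9)²
n = 128.7628
Round up: n = 129

Answer: n = 129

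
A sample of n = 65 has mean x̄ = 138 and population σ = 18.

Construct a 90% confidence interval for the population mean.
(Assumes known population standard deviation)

Confidence level: 90%, α = 0.1
z_0.05 = 1.645
SE = σ/√n = 18/√65 = 2.2326
Margin of error = 1.645 × 2.2326 = 3.6726
CI: x̄ ± margin = 138 ± 3.6726
CI: (134.3274, 141.6726)

Answer: (134.3274, 141.6726)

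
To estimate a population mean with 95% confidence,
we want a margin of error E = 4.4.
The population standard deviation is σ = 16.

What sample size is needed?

Answer: n = 51

Derivation:
z_0.025 = 1.960
n = (z×σ/E)² = (1.960×16/4.4)²
n = 50.7980
Round up: n = 51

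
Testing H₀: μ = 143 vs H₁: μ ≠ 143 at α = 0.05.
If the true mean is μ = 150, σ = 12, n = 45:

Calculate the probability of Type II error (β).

SE = σ/√n = 12/√45 = 1.7889
Critical values: μ₀ ± z_0.025×SE = 143 ± 1.960×1.7889
Acceptance region: (139.4938, 146.5062)
Under H₁ (μ = 150): z_high = (146.5062 - 150)/1.7889 = -1.9530, z_low = (139.4938 - 150)/1.7889 = -5.8730
β = P(not reject | H₁) = Φ(-1.9530) - Φ(-5.8730) ≈ 0.0254

Answer: β ≈ 0.0254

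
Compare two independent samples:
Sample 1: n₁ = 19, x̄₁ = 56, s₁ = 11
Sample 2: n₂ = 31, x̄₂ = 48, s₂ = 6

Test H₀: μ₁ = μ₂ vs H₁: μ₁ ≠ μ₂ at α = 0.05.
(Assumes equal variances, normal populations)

Pooled variance: s²_p = [18×11² + 30×6²]/(48) = 67.8750
s_p = 8.2386
SE = s_p×√(1/n₁ + 1/n₂) = 8.2386×√(1/19 + 1/31) = 2.4004
t = (x̄₁ - x̄₂)/SE = (56 - 48)/2.4004 = 3.3328
df = 48, t-critical = ±2.011
Decision: reject H₀

Answer: t = 3.3328, reject H₀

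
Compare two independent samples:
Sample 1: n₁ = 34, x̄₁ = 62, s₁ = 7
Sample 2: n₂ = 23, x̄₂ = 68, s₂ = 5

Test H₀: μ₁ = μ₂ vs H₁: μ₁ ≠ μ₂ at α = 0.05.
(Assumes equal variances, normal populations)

Pooled variance: s²_p = [33×7² + 22×5²]/(55) = 39.4000
s_p = 6.2769
SE = s_p×√(1/n₁ + 1/n₂) = 6.2769×√(1/34 + 1/23) = 1.6946
t = (x̄₁ - x̄₂)/SE = (62 - 68)/1.6946 = -3.5407
df = 55, t-critical = ±2.004
Decision: reject H₀

Answer: t = -3.5407, reject H₀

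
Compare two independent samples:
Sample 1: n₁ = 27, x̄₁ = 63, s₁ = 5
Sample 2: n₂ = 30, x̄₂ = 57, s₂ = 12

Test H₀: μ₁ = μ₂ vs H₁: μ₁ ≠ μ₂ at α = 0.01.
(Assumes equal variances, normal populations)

Answer: t = 2.4146, fail to reject H₀

Derivation:
Pooled variance: s²_p = [26×5² + 29×12²]/(55) = 87.7455
s_p = 9.3673
SE = s_p×√(1/n₁ + 1/n₂) = 9.3673×√(1/27 + 1/30) = 2.4849
t = (x̄₁ - x̄₂)/SE = (63 - 57)/2.4849 = 2.4146
df = 55, t-critical = ±2.668
Decision: fail to reject H₀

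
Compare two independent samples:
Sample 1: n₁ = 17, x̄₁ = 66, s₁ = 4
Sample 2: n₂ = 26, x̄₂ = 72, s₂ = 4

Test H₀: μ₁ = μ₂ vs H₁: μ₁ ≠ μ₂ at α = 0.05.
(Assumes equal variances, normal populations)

Pooled variance: s²_p = [16×4² + 25×4²]/(41) = 16.0000
s_p = 4.0000
SE = s_p×√(1/n₁ + 1/n₂) = 4.0000×√(1/17 + 1/26) = 1.2476
t = (x̄₁ - x̄₂)/SE = (66 - 72)/1.2476 = -4.8092
df = 41, t-critical = ±2.020
Decision: reject H₀

Answer: t = -4.8092, reject H₀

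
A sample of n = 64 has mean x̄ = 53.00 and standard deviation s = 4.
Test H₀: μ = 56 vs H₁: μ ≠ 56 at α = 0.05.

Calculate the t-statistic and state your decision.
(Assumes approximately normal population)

Answer: t = -6.0000, reject H₀

Derivation:
df = n - 1 = 63
SE = s/√n = 4/√64 = 0.5000
t = (x̄ - μ₀)/SE = (53.00 - 56)/0.5000 = -6.0000
Critical value: t_{0.025,63} = ±1.998
p-value < 0.0001
Decision: reject H₀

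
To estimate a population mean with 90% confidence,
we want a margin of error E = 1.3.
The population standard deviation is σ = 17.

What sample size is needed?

Answer: n = 463

Derivation:
z_0.05 = 1.645
n = (z×σ/E)² = (1.645×17/1.3)²
n = 462.7463
Round up: n = 463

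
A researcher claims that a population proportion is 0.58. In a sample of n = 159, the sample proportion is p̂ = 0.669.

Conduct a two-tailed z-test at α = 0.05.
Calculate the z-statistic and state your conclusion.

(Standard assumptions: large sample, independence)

H₀: p = 0.58, H₁: p ≠ 0.58
Standard error: SE = √(p₀(1-p₀)/n) = √(0.58×0.42/159) = 0.039142
z-statistic: z = (p̂ - p₀)/SE = (0.669 - 0.58)/0.039142 = 2.2738
Critical value: z_0.025 = ±1.960
p-value = 0.0230
Decision: reject H₀ at α = 0.05

Answer: z = 2.2738, reject H₀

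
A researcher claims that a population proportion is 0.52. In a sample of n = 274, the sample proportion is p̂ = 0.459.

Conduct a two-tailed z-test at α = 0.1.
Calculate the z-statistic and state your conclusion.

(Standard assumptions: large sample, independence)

H₀: p = 0.52, H₁: p ≠ 0.52
Standard error: SE = √(p₀(1-p₀)/n) = √(0.52×0.48/274) = 0.030182
z-statistic: z = (p̂ - p₀)/SE = (0.459 - 0.52)/0.030182 = -2.0211
Critical value: z_0.05 = ±1.645
p-value = 0.0433
Decision: reject H₀ at α = 0.1

Answer: z = -2.0211, reject H₀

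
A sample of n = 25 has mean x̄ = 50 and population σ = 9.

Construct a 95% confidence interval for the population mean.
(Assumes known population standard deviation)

Answer: (46.4720, 53.5280)

Derivation:
Confidence level: 95%, α = 0.05
z_0.025 = 1.960
SE = σ/√n = 9/√25 = 1.8000
Margin of error = 1.960 × 1.8000 = 3.5280
CI: x̄ ± margin = 50 ± 3.5280
CI: (46.4720, 53.5280)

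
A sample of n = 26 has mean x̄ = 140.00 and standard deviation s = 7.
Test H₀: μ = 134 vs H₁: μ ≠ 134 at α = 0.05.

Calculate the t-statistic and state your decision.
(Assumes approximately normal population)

df = n - 1 = 25
SE = s/√n = 7/√26 = 1.3728
t = (x̄ - μ₀)/SE = (140.00 - 134)/1.3728 = 4.3706
Critical value: t_{0.025,25} = ±2.060
p-value ≈ 0.0002
Decision: reject H₀

Answer: t = 4.3706, reject H₀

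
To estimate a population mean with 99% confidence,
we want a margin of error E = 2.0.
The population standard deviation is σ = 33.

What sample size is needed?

z_0.005 = 2.576
n = (z×σ/E)² = (2.576×33/2.0)²
n = 1806.5900
Round up: n = 1807

Answer: n = 1807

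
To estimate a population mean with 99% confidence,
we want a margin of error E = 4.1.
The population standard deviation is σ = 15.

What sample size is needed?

Answer: n = 89

Derivation:
z_0.005 = 2.576
n = (z×σ/E)² = (2.576×15/4.1)²
n = 88.8191
Round up: n = 89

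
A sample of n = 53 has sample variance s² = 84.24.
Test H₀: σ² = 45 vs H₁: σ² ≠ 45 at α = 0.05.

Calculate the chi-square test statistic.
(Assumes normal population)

df = n - 1 = 52
χ² = (n-1)s²/σ₀² = 52×84.24/45 = 97.3440
Critical values: χ²_{0.975,52} = 33.968, χ²_{0.025,52} = 73.810
Rejection region: χ² < 33.968 or χ² > 73.810
Decision: reject H₀

Answer: χ² = 97.3440, reject H₀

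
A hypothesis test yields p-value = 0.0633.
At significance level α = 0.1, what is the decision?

Compare p-value to α:
0.0633 < 0.1
Decision: reject H₀

Answer: reject H₀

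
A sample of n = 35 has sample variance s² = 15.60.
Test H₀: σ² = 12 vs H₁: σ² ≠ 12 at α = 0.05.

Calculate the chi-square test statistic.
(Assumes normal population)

Answer: χ² = 44.2000, fail to reject H₀

Derivation:
df = n - 1 = 34
χ² = (n-1)s²/σ₀² = 34×15.60/12 = 44.2000
Critical values: χ²_{0.975,34} = 19.806, χ²_{0.025,34} = 51.966
Rejection region: χ² < 19.806 or χ² > 51.966
Decision: fail to reject H₀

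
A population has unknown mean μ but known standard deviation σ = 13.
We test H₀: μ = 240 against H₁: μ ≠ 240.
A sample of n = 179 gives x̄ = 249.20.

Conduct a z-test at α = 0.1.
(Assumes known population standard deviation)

Answer: z = 9.4679, reject H₀

Derivation:
Standard error: SE = σ/√n = 13/√179 = 0.9717
z-statistic: z = (x̄ - μ₀)/SE = (249.20 - 240)/0.9717 = 9.4679
Critical value: ±1.645
p-value < 0.0001
Decision: reject H₀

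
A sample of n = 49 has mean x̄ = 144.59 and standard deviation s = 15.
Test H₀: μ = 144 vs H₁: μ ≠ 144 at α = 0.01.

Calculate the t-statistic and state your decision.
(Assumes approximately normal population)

Answer: t = 0.2753, fail to reject H₀

Derivation:
df = n - 1 = 48
SE = s/√n = 15/√49 = 2.1429
t = (x̄ - μ₀)/SE = (144.59 - 144)/2.1429 = 0.2753
Critical value: t_{0.005,48} = ±2.682
p-value ≈ 0.7843
Decision: fail to reject H₀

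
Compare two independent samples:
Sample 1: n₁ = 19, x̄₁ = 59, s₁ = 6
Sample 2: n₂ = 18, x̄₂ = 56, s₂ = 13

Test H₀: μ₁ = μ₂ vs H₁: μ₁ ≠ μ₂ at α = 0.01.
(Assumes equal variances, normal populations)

Pooled variance: s²_p = [18×6² + 17×13²]/(35) = 100.6000
s_p = 10.0300
SE = s_p×√(1/n₁ + 1/n₂) = 10.0300×√(1/19 + 1/18) = 3.2990
t = (x̄₁ - x̄₂)/SE = (59 - 56)/3.2990 = 0.9094
df = 35, t-critical = ±2.724
Decision: fail to reject H₀

Answer: t = 0.9094, fail to reject H₀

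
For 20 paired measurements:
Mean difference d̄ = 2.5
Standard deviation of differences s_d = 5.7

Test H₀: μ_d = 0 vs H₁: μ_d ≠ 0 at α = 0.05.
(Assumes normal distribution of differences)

df = n - 1 = 19
SE = s_d/√n = 5.7/√20 = 1.2746
t = d̄/SE = 2.5/1.2746 = 1.9614
Critical value: t_{0.025,19} = ±2.093
p-value ≈ 0.0647
Decision: fail to reject H₀

Answer: t = 1.9614, fail to reject H₀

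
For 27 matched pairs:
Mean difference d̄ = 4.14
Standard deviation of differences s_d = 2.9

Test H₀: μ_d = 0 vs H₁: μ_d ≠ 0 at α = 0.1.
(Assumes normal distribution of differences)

df = n - 1 = 26
SE = s_d/√n = 2.9/√27 = 0.5581
t = d̄/SE = 4.14/0.5581 = 7.4180
Critical value: t_{0.05,26} = ±1.706
p-value < 0.0001
Decision: reject H₀

Answer: t = 7.4180, reject H₀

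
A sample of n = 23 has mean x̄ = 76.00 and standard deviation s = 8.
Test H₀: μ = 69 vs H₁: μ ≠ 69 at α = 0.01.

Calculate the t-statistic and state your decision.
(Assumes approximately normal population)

Answer: t = 4.1964, reject H₀

Derivation:
df = n - 1 = 22
SE = s/√n = 8/√23 = 1.6681
t = (x̄ - μ₀)/SE = (76.00 - 69)/1.6681 = 4.1964
Critical value: t_{0.005,22} = ±2.819
p-value ≈ 0.0004
Decision: reject H₀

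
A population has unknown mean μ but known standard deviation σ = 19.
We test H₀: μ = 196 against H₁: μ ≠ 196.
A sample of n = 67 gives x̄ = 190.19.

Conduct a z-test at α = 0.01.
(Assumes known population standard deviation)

Standard error: SE = σ/√n = 19/√67 = 2.3212
z-statistic: z = (x̄ - μ₀)/SE = (190.19 - 196)/2.3212 = -2.5030
Critical value: ±2.576
p-value = 0.0123
Decision: fail to reject H₀

Answer: z = -2.5030, fail to reject H₀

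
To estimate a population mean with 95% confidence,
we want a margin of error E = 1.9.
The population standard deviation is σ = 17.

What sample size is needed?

z_0.025 = 1.960
n = (z×σ/E)² = (1.960×17/1.9)²
n = 307.5408
Round up: n = 308

Answer: n = 308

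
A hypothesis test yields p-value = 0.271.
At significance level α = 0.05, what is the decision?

Compare p-value to α:
0.271 ≥ 0.05
Decision: fail to reject H₀

Answer: fail to reject H₀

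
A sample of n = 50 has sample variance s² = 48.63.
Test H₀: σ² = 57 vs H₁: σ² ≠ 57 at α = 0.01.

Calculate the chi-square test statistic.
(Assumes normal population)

Answer: χ² = 41.8047, fail to reject H₀

Derivation:
df = n - 1 = 49
χ² = (n-1)s²/σ₀² = 49×48.63/57 = 41.8047
Critical values: χ²_{0.995,49} = 27.249, χ²_{0.005,49} = 78.231
Rejection region: χ² < 27.249 or χ² > 78.231
Decision: fail to reject H₀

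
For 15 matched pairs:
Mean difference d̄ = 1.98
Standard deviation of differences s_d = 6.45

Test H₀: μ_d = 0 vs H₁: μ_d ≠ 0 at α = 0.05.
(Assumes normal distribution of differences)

df = n - 1 = 14
SE = s_d/√n = 6.45/√15 = 1.6654
t = d̄/SE = 1.98/1.6654 = 1.1889
Critical value: t_{0.025,14} = ±2.145
p-value ≈ 0.2543
Decision: fail to reject H₀

Answer: t = 1.1889, fail to reject H₀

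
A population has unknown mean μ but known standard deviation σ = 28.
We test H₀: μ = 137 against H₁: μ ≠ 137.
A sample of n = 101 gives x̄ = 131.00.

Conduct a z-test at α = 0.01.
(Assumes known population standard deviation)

Standard error: SE = σ/√n = 28/√101 = 2.7861
z-statistic: z = (x̄ - μ₀)/SE = (131.00 - 137)/2.7861 = -2.1535
Critical value: ±2.576
p-value = 0.0313
Decision: fail to reject H₀

Answer: z = -2.1535, fail to reject H₀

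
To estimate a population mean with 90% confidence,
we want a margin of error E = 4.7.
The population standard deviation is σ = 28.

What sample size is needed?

z_0.05 = 1.645
n = (z×σ/E)² = (1.645×28/4.7)²
n = 96.0400
Round up: n = 97

Answer: n = 97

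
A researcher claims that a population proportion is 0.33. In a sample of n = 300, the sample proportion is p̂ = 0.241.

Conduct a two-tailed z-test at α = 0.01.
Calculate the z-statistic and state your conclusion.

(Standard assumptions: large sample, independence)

H₀: p = 0.33, H₁: p ≠ 0.33
Standard error: SE = √(p₀(1-p₀)/n) = √(0.33×0.67/300) = 0.027148
z-statistic: z = (p̂ - p₀)/SE = (0.241 - 0.33)/0.027148 = -3.2783
Critical value: z_0.005 = ±2.576
p-value = 0.0010
Decision: reject H₀ at α = 0.01

Answer: z = -3.2783, reject H₀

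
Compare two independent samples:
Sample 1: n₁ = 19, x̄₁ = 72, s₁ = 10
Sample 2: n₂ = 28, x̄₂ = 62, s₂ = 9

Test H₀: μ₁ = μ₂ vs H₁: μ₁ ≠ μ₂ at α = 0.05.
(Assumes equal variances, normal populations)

Pooled variance: s²_p = [18×10² + 27×9²]/(45) = 88.6000
s_p = 9.4128
SE = s_p×√(1/n₁ + 1/n₂) = 9.4128×√(1/19 + 1/28) = 2.7978
t = (x̄₁ - x̄₂)/SE = (72 - 62)/2.7978 = 3.5742
df = 45, t-critical = ±2.014
Decision: reject H₀

Answer: t = 3.5742, reject H₀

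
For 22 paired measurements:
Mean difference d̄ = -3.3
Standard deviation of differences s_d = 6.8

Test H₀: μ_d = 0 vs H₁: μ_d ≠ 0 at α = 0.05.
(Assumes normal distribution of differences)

Answer: t = -2.2762, reject H₀

Derivation:
df = n - 1 = 21
SE = s_d/√n = 6.8/√22 = 1.4498
t = d̄/SE = -3.3/1.4498 = -2.2762
Critical value: t_{0.025,21} = ±2.080
p-value ≈ 0.0334
Decision: reject H₀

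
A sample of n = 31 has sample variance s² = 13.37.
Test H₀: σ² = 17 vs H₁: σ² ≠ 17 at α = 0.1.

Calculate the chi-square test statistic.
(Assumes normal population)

Answer: χ² = 23.5941, fail to reject H₀

Derivation:
df = n - 1 = 30
χ² = (n-1)s²/σ₀² = 30×13.37/17 = 23.5941
Critical values: χ²_{0.95,30} = 18.493, χ²_{0.05,30} = 43.773
Rejection region: χ² < 18.493 or χ² > 43.773
Decision: fail to reject H₀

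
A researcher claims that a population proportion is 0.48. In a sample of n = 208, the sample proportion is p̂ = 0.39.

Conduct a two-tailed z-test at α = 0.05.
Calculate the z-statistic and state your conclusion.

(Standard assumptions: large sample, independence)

H₀: p = 0.48, H₁: p ≠ 0.48
Standard error: SE = √(p₀(1-p₀)/n) = √(0.48×0.52/208) = 0.034641
z-statistic: z = (p̂ - p₀)/SE = (0.39 - 0.48)/0.034641 = -2.5981
Critical value: z_0.025 = ±1.960
p-value = 0.0094
Decision: reject H₀ at α = 0.05

Answer: z = -2.5981, reject H₀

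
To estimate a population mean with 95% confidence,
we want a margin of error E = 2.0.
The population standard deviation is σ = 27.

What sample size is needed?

z_0.025 = 1.960
n = (z×σ/E)² = (1.960×27/2.0)²
n = 700.1316
Round up: n = 701

Answer: n = 701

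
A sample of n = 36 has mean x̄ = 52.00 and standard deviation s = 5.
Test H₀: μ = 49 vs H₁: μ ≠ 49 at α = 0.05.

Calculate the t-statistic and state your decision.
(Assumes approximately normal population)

df = n - 1 = 35
SE = s/√n = 5/√36 = 0.8333
t = (x̄ - μ₀)/SE = (52.00 - 49)/0.8333 = 3.6001
Critical value: t_{0.025,35} = ±2.030
p-value ≈ 0.0010
Decision: reject H₀

Answer: t = 3.6001, reject H₀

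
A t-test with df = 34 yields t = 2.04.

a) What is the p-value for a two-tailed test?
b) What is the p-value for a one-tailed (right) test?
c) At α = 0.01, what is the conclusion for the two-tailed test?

Answer: a) 0.0492, b) 0.0246, c) fail to reject H₀

Derivation:
Using t-distribution with df = 34:
a) Two-tailed: p = 2×P(T > 2.04) = 0.0492
b) One-tailed: p = P(T > 2.04) = 0.0246
c) 0.0492 ≥ 0.01, fail to reject H₀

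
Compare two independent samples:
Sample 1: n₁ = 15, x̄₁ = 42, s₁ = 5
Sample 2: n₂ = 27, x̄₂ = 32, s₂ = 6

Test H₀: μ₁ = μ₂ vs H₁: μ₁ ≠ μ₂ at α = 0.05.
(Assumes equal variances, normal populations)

Pooled variance: s²_p = [14×5² + 26×6²]/(40) = 32.1500
s_p = 5.6701
SE = s_p×√(1/n₁ + 1/n₂) = 5.6701×√(1/15 + 1/27) = 1.8259
t = (x̄₁ - x̄₂)/SE = (42 - 32)/1.8259 = 5.4768
df = 40, t-critical = ±2.021
Decision: reject H₀

Answer: t = 5.4768, reject H₀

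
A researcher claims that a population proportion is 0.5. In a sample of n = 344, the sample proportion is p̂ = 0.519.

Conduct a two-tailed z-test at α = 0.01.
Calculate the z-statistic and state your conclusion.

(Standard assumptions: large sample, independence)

Answer: z = 0.7048, fail to reject H₀

Derivation:
H₀: p = 0.5, H₁: p ≠ 0.5
Standard error: SE = √(p₀(1-p₀)/n) = √(0.5×0.5/344) = 0.026958
z-statistic: z = (p̂ - p₀)/SE = (0.519 - 0.5)/0.026958 = 0.7048
Critical value: z_0.005 = ±2.576
p-value = 0.4809
Decision: fail to reject H₀ at α = 0.01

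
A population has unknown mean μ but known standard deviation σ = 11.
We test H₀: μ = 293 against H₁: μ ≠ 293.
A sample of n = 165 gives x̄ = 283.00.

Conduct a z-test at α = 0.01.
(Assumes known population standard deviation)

Answer: z = -11.6782, reject H₀

Derivation:
Standard error: SE = σ/√n = 11/√165 = 0.8563
z-statistic: z = (x̄ - μ₀)/SE = (283.00 - 293)/0.8563 = -11.6782
Critical value: ±2.576
p-value < 0.0001
Decision: reject H₀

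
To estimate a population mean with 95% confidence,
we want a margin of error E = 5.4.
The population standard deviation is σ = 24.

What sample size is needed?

Answer: n = 76

Derivation:
z_0.025 = 1.960
n = (z×σ/E)² = (1.960×24/5.4)²
n = 75.8835
Round up: n = 76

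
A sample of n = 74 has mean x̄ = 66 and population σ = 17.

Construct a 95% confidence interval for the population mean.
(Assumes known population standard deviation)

Answer: (62.1266, 69.8734)

Derivation:
Confidence level: 95%, α = 0.05
z_0.025 = 1.960
SE = σ/√n = 17/√74 = 1.9762
Margin of error = 1.960 × 1.9762 = 3.8734
CI: x̄ ± margin = 66 ± 3.8734
CI: (62.1266, 69.8734)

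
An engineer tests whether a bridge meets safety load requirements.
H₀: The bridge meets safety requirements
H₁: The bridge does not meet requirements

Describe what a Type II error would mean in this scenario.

Type I error: rejecting H₀ when it is actually true (false positive).
Type II error: failing to reject H₀ when H₁ is actually true (false negative).

Answer: Declaring an unsafe bridge to be safe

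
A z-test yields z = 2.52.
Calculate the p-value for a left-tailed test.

Answer: p-value ≈ 0.9941

Derivation:
For z = 2.52:
p = P(Z < 2.52) = Φ(2.52) = 0.9941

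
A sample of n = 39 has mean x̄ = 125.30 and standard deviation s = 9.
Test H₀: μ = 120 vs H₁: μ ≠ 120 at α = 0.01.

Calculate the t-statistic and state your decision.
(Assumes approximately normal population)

Answer: t = 3.6775, reject H₀

Derivation:
df = n - 1 = 38
SE = s/√n = 9/√39 = 1.4412
t = (x̄ - μ₀)/SE = (125.30 - 120)/1.4412 = 3.6775
Critical value: t_{0.005,38} = ±2.712
p-value ≈ 0.0007
Decision: reject H₀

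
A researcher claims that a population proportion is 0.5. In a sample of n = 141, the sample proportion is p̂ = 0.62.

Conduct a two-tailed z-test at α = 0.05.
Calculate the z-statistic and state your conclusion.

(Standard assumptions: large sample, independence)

H₀: p = 0.5, H₁: p ≠ 0.5
Standard error: SE = √(p₀(1-p₀)/n) = √(0.5×0.5/141) = 0.042108
z-statistic: z = (p̂ - p₀)/SE = (0.62 - 0.5)/0.042108 = 2.8498
Critical value: z_0.025 = ±1.960
p-value = 0.0044
Decision: reject H₀ at α = 0.05

Answer: z = 2.8498, reject H₀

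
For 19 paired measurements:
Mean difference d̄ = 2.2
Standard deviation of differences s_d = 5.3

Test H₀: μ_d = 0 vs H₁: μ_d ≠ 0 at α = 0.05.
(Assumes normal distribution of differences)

df = n - 1 = 18
SE = s_d/√n = 5.3/√19 = 1.2159
t = d̄/SE = 2.2/1.2159 = 1.8094
Critical value: t_{0.025,18} = ±2.101
p-value ≈ 0.0871
Decision: fail to reject H₀

Answer: t = 1.8094, fail to reject H₀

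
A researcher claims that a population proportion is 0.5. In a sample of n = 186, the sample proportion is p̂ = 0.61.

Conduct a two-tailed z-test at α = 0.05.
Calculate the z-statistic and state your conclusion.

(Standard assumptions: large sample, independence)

Answer: z = 3.0004, reject H₀

Derivation:
H₀: p = 0.5, H₁: p ≠ 0.5
Standard error: SE = √(p₀(1-p₀)/n) = √(0.5×0.5/186) = 0.036662
z-statistic: z = (p̂ - p₀)/SE = (0.61 - 0.5)/0.036662 = 3.0004
Critical value: z_0.025 = ±1.960
p-value = 0.0027
Decision: reject H₀ at α = 0.05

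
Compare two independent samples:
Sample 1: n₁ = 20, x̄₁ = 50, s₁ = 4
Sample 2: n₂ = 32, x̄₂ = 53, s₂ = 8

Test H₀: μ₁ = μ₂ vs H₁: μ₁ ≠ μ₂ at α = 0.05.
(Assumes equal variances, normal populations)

Pooled variance: s²_p = [19×4² + 31×8²]/(50) = 45.7600
s_p = 6.7646
SE = s_p×√(1/n₁ + 1/n₂) = 6.7646×√(1/20 + 1/32) = 1.9282
t = (x̄₁ - x̄₂)/SE = (50 - 53)/1.9282 = -1.5559
df = 50, t-critical = ±2.009
Decision: fail to reject H₀

Answer: t = -1.5559, fail to reject H₀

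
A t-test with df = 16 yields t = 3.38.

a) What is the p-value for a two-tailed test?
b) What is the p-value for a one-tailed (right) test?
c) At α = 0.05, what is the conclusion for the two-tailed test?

Using t-distribution with df = 16:
a) Two-tailed: p = 2×P(T > 3.38) = 0.0038
b) One-tailed: p = P(T > 3.38) = 0.0019
c) 0.0038 < 0.05, reject H₀

Answer: a) 0.0038, b) 0.0019, c) reject H₀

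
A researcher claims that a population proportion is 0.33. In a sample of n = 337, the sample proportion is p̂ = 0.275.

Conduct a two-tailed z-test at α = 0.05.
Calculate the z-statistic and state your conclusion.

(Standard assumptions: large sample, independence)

H₀: p = 0.33, H₁: p ≠ 0.33
Standard error: SE = √(p₀(1-p₀)/n) = √(0.33×0.67/337) = 0.025614
z-statistic: z = (p̂ - p₀)/SE = (0.275 - 0.33)/0.025614 = -2.1473
Critical value: z_0.025 = ±1.960
p-value = 0.0318
Decision: reject H₀ at α = 0.05

Answer: z = -2.1473, reject H₀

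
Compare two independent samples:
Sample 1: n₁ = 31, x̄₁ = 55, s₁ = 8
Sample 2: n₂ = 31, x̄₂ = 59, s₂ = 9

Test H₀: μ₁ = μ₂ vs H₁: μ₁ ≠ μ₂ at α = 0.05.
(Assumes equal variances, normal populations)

Pooled variance: s²_p = [30×8² + 30×9²]/(60) = 72.5000
s_p = 8.5147
SE = s_p×√(1/n₁ + 1/n₂) = 8.5147×√(1/31 + 1/31) = 2.1627
t = (x̄₁ - x̄₂)/SE = (55 - 59)/2.1627 = -1.8495
df = 60, t-critical = ±2.000
Decision: fail to reject H₀

Answer: t = -1.8495, fail to reject H₀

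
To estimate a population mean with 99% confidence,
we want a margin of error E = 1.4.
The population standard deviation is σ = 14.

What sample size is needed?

Answer: n = 664

Derivation:
z_0.005 = 2.576
n = (z×σ/E)² = (2.576×14/1.4)²
n = 663.5776
Round up: n = 664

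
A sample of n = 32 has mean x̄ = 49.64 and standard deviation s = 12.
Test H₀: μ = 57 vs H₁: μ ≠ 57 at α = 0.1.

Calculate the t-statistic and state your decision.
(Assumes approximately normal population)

df = n - 1 = 31
SE = s/√n = 12/√32 = 2.1213
t = (x̄ - μ₀)/SE = (49.64 - 57)/2.1213 = -3.4696
Critical value: t_{0.05,31} = ±1.696
p-value ≈ 0.0016
Decision: reject H₀

Answer: t = -3.4696, reject H₀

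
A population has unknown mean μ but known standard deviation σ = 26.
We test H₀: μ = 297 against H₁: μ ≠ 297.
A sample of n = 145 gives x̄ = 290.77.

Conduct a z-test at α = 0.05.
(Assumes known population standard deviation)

Standard error: SE = σ/√n = 26/√145 = 2.1592
z-statistic: z = (x̄ - μ₀)/SE = (290.77 - 297)/2.1592 = -2.8853
Critical value: ±1.960
p-value = 0.0039
Decision: reject H₀

Answer: z = -2.8853, reject H₀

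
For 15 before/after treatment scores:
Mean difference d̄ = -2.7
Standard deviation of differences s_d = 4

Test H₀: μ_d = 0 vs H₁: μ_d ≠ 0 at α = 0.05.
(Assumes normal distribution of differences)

df = n - 1 = 14
SE = s_d/√n = 4/√15 = 1.0328
t = d̄/SE = -2.7/1.0328 = -2.6143
Critical value: t_{0.025,14} = ±2.145
p-value ≈ 0.0204
Decision: reject H₀

Answer: t = -2.6143, reject H₀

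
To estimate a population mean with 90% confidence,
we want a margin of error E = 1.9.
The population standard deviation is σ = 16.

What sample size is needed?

z_0.05 = 1.645
n = (z×σ/E)² = (1.645×16/1.9)²
n = 191.8954
Round up: n = 192

Answer: n = 192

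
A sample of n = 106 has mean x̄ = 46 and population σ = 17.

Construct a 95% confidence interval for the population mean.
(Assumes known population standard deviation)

Confidence level: 95%, α = 0.05
z_0.025 = 1.960
SE = σ/√n = 17/√106 = 1.6512
Margin of error = 1.960 × 1.6512 = 3.2364
CI: x̄ ± margin = 46 ± 3.2364
CI: (42.7636, 49.2364)

Answer: (42.7636, 49.2364)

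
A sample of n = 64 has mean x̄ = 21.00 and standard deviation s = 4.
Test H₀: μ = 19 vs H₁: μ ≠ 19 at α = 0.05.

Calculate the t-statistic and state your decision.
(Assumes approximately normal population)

df = n - 1 = 63
SE = s/√n = 4/√64 = 0.5000
t = (x̄ - μ₀)/SE = (21.00 - 19)/0.5000 = 4.0000
Critical value: t_{0.025,63} = ±1.998
p-value ≈ 0.0002
Decision: reject H₀

Answer: t = 4.0000, reject H₀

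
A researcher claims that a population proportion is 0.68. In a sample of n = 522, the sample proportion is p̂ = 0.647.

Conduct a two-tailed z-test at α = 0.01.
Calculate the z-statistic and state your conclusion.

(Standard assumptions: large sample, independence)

H₀: p = 0.68, H₁: p ≠ 0.68
Standard error: SE = √(p₀(1-p₀)/n) = √(0.68×0.32/522) = 0.020417
z-statistic: z = (p̂ - p₀)/SE = (0.647 - 0.68)/0.020417 = -1.6163
Critical value: z_0.005 = ±2.576
p-value = 0.1060
Decision: fail to reject H₀ at α = 0.01

Answer: z = -1.6163, fail to reject H₀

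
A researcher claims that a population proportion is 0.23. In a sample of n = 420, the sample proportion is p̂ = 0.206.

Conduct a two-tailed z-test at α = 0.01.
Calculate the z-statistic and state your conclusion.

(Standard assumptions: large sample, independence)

Answer: z = -1.1687, fail to reject H₀

Derivation:
H₀: p = 0.23, H₁: p ≠ 0.23
Standard error: SE = √(p₀(1-p₀)/n) = √(0.23×0.77/420) = 0.020535
z-statistic: z = (p̂ - p₀)/SE = (0.206 - 0.23)/0.020535 = -1.1687
Critical value: z_0.005 = ±2.576
p-value = 0.2425
Decision: fail to reject H₀ at α = 0.01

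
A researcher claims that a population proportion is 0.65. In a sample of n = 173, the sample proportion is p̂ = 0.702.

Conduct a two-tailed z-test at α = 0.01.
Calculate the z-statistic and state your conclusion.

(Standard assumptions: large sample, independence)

Answer: z = 1.4340, fail to reject H₀

Derivation:
H₀: p = 0.65, H₁: p ≠ 0.65
Standard error: SE = √(p₀(1-p₀)/n) = √(0.65×0.35/173) = 0.036263
z-statistic: z = (p̂ - p₀)/SE = (0.702 - 0.65)/0.036263 = 1.4340
Critical value: z_0.005 = ±2.576
p-value = 0.1516
Decision: fail to reject H₀ at α = 0.01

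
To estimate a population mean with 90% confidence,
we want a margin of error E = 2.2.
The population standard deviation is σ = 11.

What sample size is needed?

Answer: n = 68

Derivation:
z_0.05 = 1.645
n = (z×σ/E)² = (1.645×11/2.2)²
n = 67.6506
Round up: n = 68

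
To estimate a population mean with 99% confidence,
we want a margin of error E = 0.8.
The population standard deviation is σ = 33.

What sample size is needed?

z_0.005 = 2.576
n = (z×σ/E)² = (2.576×33/0.8)²
n = 11291.1876
Round up: n = 11292

Answer: n = 11292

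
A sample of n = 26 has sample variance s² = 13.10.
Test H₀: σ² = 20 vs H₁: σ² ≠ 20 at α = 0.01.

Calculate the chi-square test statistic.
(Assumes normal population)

df = n - 1 = 25
χ² = (n-1)s²/σ₀² = 25×13.10/20 = 16.3750
Critical values: χ²_{0.995,25} = 10.520, χ²_{0.005,25} = 46.928
Rejection region: χ² < 10.520 or χ² > 46.928
Decision: fail to reject H₀

Answer: χ² = 16.3750, fail to reject H₀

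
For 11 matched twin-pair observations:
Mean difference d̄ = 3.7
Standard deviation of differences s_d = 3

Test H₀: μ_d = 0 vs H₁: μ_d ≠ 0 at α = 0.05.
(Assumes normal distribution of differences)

df = n - 1 = 10
SE = s_d/√n = 3/√11 = 0.9045
t = d̄/SE = 3.7/0.9045 = 4.0907
Critical value: t_{0.025,10} = ±2.228
p-value ≈ 0.0022
Decision: reject H₀

Answer: t = 4.0907, reject H₀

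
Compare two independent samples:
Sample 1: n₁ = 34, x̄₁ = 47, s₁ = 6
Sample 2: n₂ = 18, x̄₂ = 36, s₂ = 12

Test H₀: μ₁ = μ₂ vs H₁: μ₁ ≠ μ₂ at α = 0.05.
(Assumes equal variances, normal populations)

Answer: t = 4.4253, reject H₀

Derivation:
Pooled variance: s²_p = [33×6² + 17×12²]/(50) = 72.7200
s_p = 8.5276
SE = s_p×√(1/n₁ + 1/n₂) = 8.5276×√(1/34 + 1/18) = 2.4857
t = (x̄₁ - x̄₂)/SE = (47 - 36)/2.4857 = 4.4253
df = 50, t-critical = ±2.009
Decision: reject H₀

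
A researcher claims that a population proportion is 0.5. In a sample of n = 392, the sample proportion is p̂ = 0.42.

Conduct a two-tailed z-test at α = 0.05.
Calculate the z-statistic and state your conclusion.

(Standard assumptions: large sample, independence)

Answer: z = -3.1678, reject H₀

Derivation:
H₀: p = 0.5, H₁: p ≠ 0.5
Standard error: SE = √(p₀(1-p₀)/n) = √(0.5×0.5/392) = 0.025254
z-statistic: z = (p̂ - p₀)/SE = (0.42 - 0.5)/0.025254 = -3.1678
Critical value: z_0.025 = ±1.960
p-value = 0.0015
Decision: reject H₀ at α = 0.05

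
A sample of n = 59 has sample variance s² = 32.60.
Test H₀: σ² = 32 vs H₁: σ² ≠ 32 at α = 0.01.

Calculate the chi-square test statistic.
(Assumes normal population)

Answer: χ² = 59.0875, fail to reject H₀

Derivation:
df = n - 1 = 58
χ² = (n-1)s²/σ₀² = 58×32.60/32 = 59.0875
Critical values: χ²_{0.995,58} = 34.008, χ²_{0.005,58} = 89.477
Rejection region: χ² < 34.008 or χ² > 89.477
Decision: fail to reject H₀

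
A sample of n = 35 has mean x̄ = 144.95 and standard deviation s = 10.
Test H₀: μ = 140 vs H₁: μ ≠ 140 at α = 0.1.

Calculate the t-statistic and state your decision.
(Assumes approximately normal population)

Answer: t = 2.9285, reject H₀

Derivation:
df = n - 1 = 34
SE = s/√n = 10/√35 = 1.6903
t = (x̄ - μ₀)/SE = (144.95 - 140)/1.6903 = 2.9285
Critical value: t_{0.05,34} = ±1.691
p-value ≈ 0.0060
Decision: reject H₀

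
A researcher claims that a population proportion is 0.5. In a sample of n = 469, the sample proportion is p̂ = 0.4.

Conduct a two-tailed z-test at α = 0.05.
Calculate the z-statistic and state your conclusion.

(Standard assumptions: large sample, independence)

Answer: z = -4.3313, reject H₀

Derivation:
H₀: p = 0.5, H₁: p ≠ 0.5
Standard error: SE = √(p₀(1-p₀)/n) = √(0.5×0.5/469) = 0.023088
z-statistic: z = (p̂ - p₀)/SE = (0.4 - 0.5)/0.023088 = -4.3313
Critical value: z_0.025 = ±1.960
p-value < 0.0001
Decision: reject H₀ at α = 0.05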